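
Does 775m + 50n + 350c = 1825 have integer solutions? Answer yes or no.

gcd(775, 50) = 25  (775 = 15·50 + 25, 50 = 2·25).
gcd(25, 350) = 25.
25 divides 1825, so integer solutions exist.

yes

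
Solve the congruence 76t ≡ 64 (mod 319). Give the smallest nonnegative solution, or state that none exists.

68

gcd(319, 76) = 1  (319 = 4*76 + 15, 76 = 5*15 + 1, 15 = 15*1).
1 divides 64, so solutions exist.
Back-substituting, 76*(21) + 319*(-5) = 1.
So 76*(21) ≡ 1 (mod 319); multiply by 64: t ≡ 1344 (mod 319).
Smallest nonnegative: t = 1344 mod 319 = 68.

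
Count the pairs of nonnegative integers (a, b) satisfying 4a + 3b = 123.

11

gcd(4, 3) = 1.
By Bézout, 4*(1) + 3*(-1) = 1.
One solution: (0, 41).
General: a = 0 + 3t, b = 41 - 4t.
a ≥ 0 ⇒ t ≥ 0; b ≥ 0 ⇒ t ≤ 10. So t ∈ [0, 10]: 11 solutions.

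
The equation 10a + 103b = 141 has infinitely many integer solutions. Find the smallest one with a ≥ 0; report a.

gcd(103, 10) = 1  (103 = 10×10 + 3, 10 = 3×3 + 1, 3 = 3×1).
1 divides 141, so solutions exist.
Back-substituting, 10×(31) + 103×(-3) = 1.
Scale by 141/1 = 141: (a₀, b₀) = (4371, -423).
General solution: a = 4371 + 103t, b = -423 - 10t for integer t.
a ≥ 0: smallest is 4371 mod 103 = 45 (at t = -42), with b = -3.

45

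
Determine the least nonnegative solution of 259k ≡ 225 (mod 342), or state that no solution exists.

261

gcd(342, 259) = 1  (342 = 1·259 + 83, 259 = 3·83 + 10, 83 = 8·10 + 3, 10 = 3·3 + 1, 3 = 3·1).
1 divides 225, so solutions exist.
Back-substituting, 259·(103) + 342·(-78) = 1.
So 259·(103) ≡ 1 (mod 342); multiply by 225: k ≡ 23175 (mod 342).
Smallest nonnegative: k = 23175 mod 342 = 261.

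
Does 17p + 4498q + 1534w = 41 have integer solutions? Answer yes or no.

gcd(4498, 17):
  4498 = 264·17 + 10
  17 = 1·10 + 7
  10 = 1·7 + 3
  7 = 2·3 + 1
  3 = 3·1
so gcd(4498, 17) = 1.
gcd(1, 1534) = 1.
1 divides 41, so integer solutions exist.

yes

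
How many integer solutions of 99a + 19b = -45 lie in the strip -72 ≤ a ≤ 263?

gcd(99, 19):
  99 = 5*19 + 4
  19 = 4*4 + 3
  4 = 1*3 + 1
  3 = 3*1
so gcd(99, 19) = 1.
Back-substitute for Bézout coefficients:
  1 = 4 - 1*3
  ... = 99*(5) + 19*(-26)
Scale by -45: particular solution (-225, 1170); reduce a mod 19: (3, -18).
General solution: a = 3 + 19t, b = -18 - 99t for integer t.
-72 ≤ 3 + 19t ≤ 263 gives t ∈ [-3, 13], which is 17 values.

17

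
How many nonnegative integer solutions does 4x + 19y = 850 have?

11

gcd(19, 4) = 1.
By Bézout, 4*(5) + 19*(-1) = 1.
One solution: (13, 42).
General: x = 13 + 19t, y = 42 - 4t.
x ≥ 0 ⇒ t ≥ 0; y ≥ 0 ⇒ t ≤ 10. So t ∈ [0, 10]: 11 solutions.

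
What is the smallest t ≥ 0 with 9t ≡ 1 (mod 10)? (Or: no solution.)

9

gcd(10, 9) = 1.
1 divides 1, so solutions exist.
By Bézout, 9·(-1) + 10·(1) = 1.
So 9·(-1) ≡ 1 (mod 10); multiply by 1: t ≡ -1 (mod 10).
Smallest nonnegative: t = -1 mod 10 = 9.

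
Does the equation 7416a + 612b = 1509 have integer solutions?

gcd(7416, 612):
  7416 = 12×612 + 72
  612 = 8×72 + 36
  72 = 2×36
so gcd(7416, 612) = 36.
36 does not divide 1509 (remainder 33), so no integer solutions.

no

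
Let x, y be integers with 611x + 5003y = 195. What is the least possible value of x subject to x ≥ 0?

639

gcd(5003, 611):
  5003 = 8·611 + 115
  611 = 5·115 + 36
  115 = 3·36 + 7
  36 = 5·7 + 1
  7 = 7·1
so gcd(5003, 611) = 1.
1 divides 195, so solutions exist.
Back-substitute for Bézout coefficients:
  1 = 36 - 5·7
  ... = 611·(696) + 5003·(-85)
Scale by 195/1 = 195: (x₀, y₀) = (135720, -16575).
General solution: x = 135720 + 5003t, y = -16575 - 611t for integer t.
x ≥ 0: smallest is 135720 mod 5003 = 639 (at t = -27), with y = -78.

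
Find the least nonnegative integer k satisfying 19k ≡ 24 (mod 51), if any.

gcd(51, 19):
  51 = 2*19 + 13
  19 = 1*13 + 6
  13 = 2*6 + 1
  6 = 6*1
so gcd(51, 19) = 1.
1 divides 24, so solutions exist.
Back-substitute for Bézout coefficients:
  1 = 13 - 2*6
  ... = 19*(-8) + 51*(3)
So 19*(-8) ≡ 1 (mod 51); multiply by 24: k ≡ -192 (mod 51).
Smallest nonnegative: k = -192 mod 51 = 12.

12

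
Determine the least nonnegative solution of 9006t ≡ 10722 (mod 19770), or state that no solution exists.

2102

gcd(19770, 9006) = 6.
6 divides 10722, so solutions exist.
By Bézout, 9006·(641) + 19770·(-292) = 6.
So 9006·(641) ≡ 6 (mod 19770); multiply by 1787: t ≡ 1145467 (mod 3295).
Smallest nonnegative: t = 1145467 mod 3295 = 2102.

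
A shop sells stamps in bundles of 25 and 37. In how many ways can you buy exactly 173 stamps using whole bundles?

Need nonnegative integers with 25j + 37k = 173.
gcd(25, 37) = 1, and 25·(3) + 37·(-2) = 1.
So (j₀, k₀) = (519, -346); general j = 519 + 37t, k = -346 - 25t.
j ≥ 0 ⇒ t ≥ -14; k ≥ 0 ⇒ t ≤ -14. That's 1 value of t.

1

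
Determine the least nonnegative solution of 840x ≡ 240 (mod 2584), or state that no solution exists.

gcd(2584, 840):
  2584 = 3×840 + 64
  840 = 13×64 + 8
  64 = 8×8
so gcd(2584, 840) = 8.
8 divides 240, so solutions exist.
Back-substitute for Bézout coefficients:
  8 = 840 - 13×64
  ... = 840×(40) + 2584×(-13)
So 840×(40) ≡ 8 (mod 2584); multiply by 30: x ≡ 1200 (mod 323).
Smallest nonnegative: x = 1200 mod 323 = 231.

231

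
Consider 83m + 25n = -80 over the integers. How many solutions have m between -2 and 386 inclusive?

gcd(83, 25) = 1.
By Bézout, 83·(-3) + 25·(10) = 1.
Particular solution: (15, -53).
General solution: m = 15 + 25t, n = -53 - 83t for integer t.
-2 ≤ 15 + 25t ≤ 386 gives t ∈ [0, 14], which is 15 values.

15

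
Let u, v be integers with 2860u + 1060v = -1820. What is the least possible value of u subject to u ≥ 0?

9

gcd(2860, 1060):
  2860 = 2·1060 + 740
  1060 = 1·740 + 320
  740 = 2·320 + 100
  320 = 3·100 + 20
  100 = 5·20
so gcd(2860, 1060) = 20.
20 divides -1820, so solutions exist.
Back-substitute for Bézout coefficients:
  20 = 320 - 3·100
  ... = 2860·(-10) + 1060·(27)
Scale by -1820/20 = -91: (u₀, v₀) = (910, -2457).
General solution: u = 910 + 53t, v = -2457 - 143t for integer t.
u ≥ 0: smallest is 910 mod 53 = 9 (at t = -17), with v = -26.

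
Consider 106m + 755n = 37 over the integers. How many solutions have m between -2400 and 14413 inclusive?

gcd(755, 106) = 1  (755 = 7*106 + 13, 106 = 8*13 + 2, 13 = 6*2 + 1, 2 = 2*1).
Back-substituting, 106*(-349) + 755*(49) = 1.
Scale by 37: particular solution (-12913, 1813); reduce m mod 755: (677, -95).
General solution: m = 677 + 755t, n = -95 - 106t for integer t.
-2400 ≤ 677 + 755t ≤ 14413 gives t ∈ [-4, 18], which is 23 values.

23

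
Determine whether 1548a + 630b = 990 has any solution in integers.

yes

gcd(1548, 630) = 18.
18 divides 990, so integer solutions exist.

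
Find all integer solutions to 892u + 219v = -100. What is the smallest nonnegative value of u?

158

gcd(892, 219):
  892 = 4×219 + 16
  219 = 13×16 + 11
  16 = 1×11 + 5
  11 = 2×5 + 1
  5 = 5×1
so gcd(892, 219) = 1.
1 divides -100, so solutions exist.
Back-substitute for Bézout coefficients:
  1 = 11 - 2×5
  ... = 892×(-41) + 219×(167)
Scale by -100/1 = -100: (u₀, v₀) = (4100, -16700).
General solution: u = 4100 + 219t, v = -16700 - 892t for integer t.
u ≥ 0: smallest is 4100 mod 219 = 158 (at t = -18), with v = -644.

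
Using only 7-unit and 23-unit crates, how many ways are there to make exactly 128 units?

Need nonnegative integers with 7j + 23k = 128.
gcd(7, 23) = 1, and 7·(10) + 23·(-3) = 1.
So (j₀, k₀) = (1280, -384); general j = 1280 + 23t, k = -384 - 7t.
j ≥ 0 ⇒ t ≥ -55; k ≥ 0 ⇒ t ≤ -55. That's 1 value of t.

1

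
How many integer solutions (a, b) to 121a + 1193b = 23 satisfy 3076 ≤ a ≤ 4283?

gcd(1193, 121) = 1  (1193 = 9×121 + 104, 121 = 1×104 + 17, 104 = 6×17 + 2, 17 = 8×2 + 1, 2 = 2×1).
Back-substituting, 121×(562) + 1193×(-57) = 1.
Scale by 23: particular solution (12926, -1311); reduce a mod 1193: (996, -101).
General solution: a = 996 + 1193t, b = -101 - 121t for integer t.
3076 ≤ 996 + 1193t ≤ 4283 gives t ∈ [2, 2], which is 1 value.

1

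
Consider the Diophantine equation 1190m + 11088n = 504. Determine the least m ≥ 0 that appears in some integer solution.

gcd(11088, 1190) = 14.
14 divides 504, so solutions exist.
By Bézout, 1190·(205) + 11088·(-22) = 14.
Scale by 504/14 = 36: (m₀, n₀) = (7380, -792).
General solution: m = 7380 + 792t, n = -792 - 85t for integer t.
m ≥ 0: smallest is 7380 mod 792 = 252 (at t = -9), with n = -27.

252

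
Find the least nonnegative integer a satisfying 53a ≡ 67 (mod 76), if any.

gcd(76, 53) = 1  (76 = 1·53 + 23, 53 = 2·23 + 7, 23 = 3·7 + 2, 7 = 3·2 + 1, 2 = 2·1).
1 divides 67, so solutions exist.
Back-substituting, 53·(33) + 76·(-23) = 1.
So 53·(33) ≡ 1 (mod 76); multiply by 67: a ≡ 2211 (mod 76).
Smallest nonnegative: a = 2211 mod 76 = 7.

7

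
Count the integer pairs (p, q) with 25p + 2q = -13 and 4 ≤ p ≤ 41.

gcd(25, 2):
  25 = 12×2 + 1
  2 = 2×1
so gcd(25, 2) = 1.
Back-substitute for Bézout coefficients:
  1 = 25 - 12×2
  ... = 25×(1) + 2×(-12)
Scale by -13: particular solution (-13, 156); reduce p mod 2: (1, -19).
General solution: p = 1 + 2t, q = -19 - 25t for integer t.
4 ≤ 1 + 2t ≤ 41 gives t ∈ [2, 20], which is 19 values.

19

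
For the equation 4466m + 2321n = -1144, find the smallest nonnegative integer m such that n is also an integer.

112

gcd(4466, 2321) = 11  (4466 = 1·2321 + 2145, 2321 = 1·2145 + 176, 2145 = 12·176 + 33, 176 = 5·33 + 11, 33 = 3·11).
11 divides -1144, so solutions exist.
Back-substituting, 4466·(-66) + 2321·(127) = 11.
Scale by -1144/11 = -104: (m₀, n₀) = (6864, -13208).
General solution: m = 6864 + 211t, n = -13208 - 406t for integer t.
m ≥ 0: smallest is 6864 mod 211 = 112 (at t = -32), with n = -216.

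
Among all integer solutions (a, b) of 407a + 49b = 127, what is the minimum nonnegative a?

15

gcd(407, 49):
  407 = 8*49 + 15
  49 = 3*15 + 4
  15 = 3*4 + 3
  4 = 1*3 + 1
  3 = 3*1
so gcd(407, 49) = 1.
1 divides 127, so solutions exist.
Back-substitute for Bézout coefficients:
  1 = 4 - 1*3
  ... = 407*(-13) + 49*(108)
Scale by 127/1 = 127: (a₀, b₀) = (-1651, 13716).
General solution: a = -1651 + 49t, b = 13716 - 407t for integer t.
a ≥ 0: smallest is -1651 mod 49 = 15 (at t = 34), with b = -122.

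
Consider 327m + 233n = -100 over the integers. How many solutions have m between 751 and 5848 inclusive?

gcd(327, 233):
  327 = 1×233 + 94
  233 = 2×94 + 45
  94 = 2×45 + 4
  45 = 11×4 + 1
  4 = 4×1
so gcd(327, 233) = 1.
Back-substitute for Bézout coefficients:
  1 = 45 - 11×4
  ... = 327×(-57) + 233×(80)
Scale by -100: particular solution (5700, -8000); reduce m mod 233: (108, -152).
General solution: m = 108 + 233t, n = -152 - 327t for integer t.
751 ≤ 108 + 233t ≤ 5848 gives t ∈ [3, 24], which is 22 values.

22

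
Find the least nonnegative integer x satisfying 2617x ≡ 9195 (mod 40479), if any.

23004

gcd(40479, 2617):
  40479 = 15*2617 + 1224
  2617 = 2*1224 + 169
  1224 = 7*169 + 41
  169 = 4*41 + 5
  41 = 8*5 + 1
  5 = 5*1
so gcd(40479, 2617) = 1.
1 divides 9195, so solutions exist.
Back-substitute for Bézout coefficients:
  1 = 41 - 8*5
  ... = 2617*(-7904) + 40479*(511)
So 2617*(-7904) ≡ 1 (mod 40479); multiply by 9195: x ≡ -72677280 (mod 40479).
Smallest nonnegative: x = -72677280 mod 40479 = 23004.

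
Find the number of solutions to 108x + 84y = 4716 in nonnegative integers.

6

gcd(108, 84) = 12  (108 = 1·84 + 24, 84 = 3·24 + 12, 24 = 2·12).
Back-substituting, 108·(-3) + 84·(4) = 12.
Scale by 393: one solution is (-1179, 1572). Reduce x mod 7: (4, 51).
General: x = 4 + 7t, y = 51 - 9t.
x ≥ 0 ⇒ t ≥ 0; y ≥ 0 ⇒ t ≤ 5. So t ∈ [0, 5]: 6 solutions.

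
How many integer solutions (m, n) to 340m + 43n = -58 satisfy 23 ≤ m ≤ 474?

gcd(340, 43) = 1  (340 = 7·43 + 39, 43 = 1·39 + 4, 39 = 9·4 + 3, 4 = 1·3 + 1, 3 = 3·1).
Back-substituting, 340·(-11) + 43·(87) = 1.
Scale by -58: particular solution (638, -5046); reduce m mod 43: (36, -286).
General solution: m = 36 + 43t, n = -286 - 340t for integer t.
23 ≤ 36 + 43t ≤ 474 gives t ∈ [0, 10], which is 11 values.

11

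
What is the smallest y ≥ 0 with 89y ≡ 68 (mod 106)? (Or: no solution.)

gcd(106, 89) = 1  (106 = 1*89 + 17, 89 = 5*17 + 4, 17 = 4*4 + 1, 4 = 4*1).
1 divides 68, so solutions exist.
Back-substituting, 89*(-25) + 106*(21) = 1.
So 89*(-25) ≡ 1 (mod 106); multiply by 68: y ≡ -1700 (mod 106).
Smallest nonnegative: y = -1700 mod 106 = 102.

102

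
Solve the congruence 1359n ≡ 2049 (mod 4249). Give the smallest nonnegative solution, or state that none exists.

gcd(4249, 1359) = 1.
1 divides 2049, so solutions exist.
By Bézout, 1359·(-2001) + 4249·(640) = 1.
So 1359·(-2001) ≡ 1 (mod 4249); multiply by 2049: n ≡ -4100049 (mod 4249).
Smallest nonnegative: n = -4100049 mod 4249 = 236.

236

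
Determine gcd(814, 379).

gcd(814, 379):
  814 = 2*379 + 56
  379 = 6*56 + 43
  56 = 1*43 + 13
  43 = 3*13 + 4
  13 = 3*4 + 1
  4 = 4*1
so gcd(814, 379) = 1.

1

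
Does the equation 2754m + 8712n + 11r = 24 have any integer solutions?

yes

gcd(8712, 2754):
  8712 = 3×2754 + 450
  2754 = 6×450 + 54
  450 = 8×54 + 18
  54 = 3×18
so gcd(8712, 2754) = 18.
gcd(18, 11) = 1.
1 divides 24, so integer solutions exist.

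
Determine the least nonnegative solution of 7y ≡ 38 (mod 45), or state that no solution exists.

gcd(45, 7) = 1.
1 divides 38, so solutions exist.
By Bézout, 7*(13) + 45*(-2) = 1.
So 7*(13) ≡ 1 (mod 45); multiply by 38: y ≡ 494 (mod 45).
Smallest nonnegative: y = 494 mod 45 = 44.

44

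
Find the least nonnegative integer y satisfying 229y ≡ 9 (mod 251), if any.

11

gcd(251, 229) = 1.
1 divides 9, so solutions exist.
By Bézout, 229×(57) + 251×(-52) = 1.
So 229×(57) ≡ 1 (mod 251); multiply by 9: y ≡ 513 (mod 251).
Smallest nonnegative: y = 513 mod 251 = 11.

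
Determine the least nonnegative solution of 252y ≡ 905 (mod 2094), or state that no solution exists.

no solution

gcd(2094, 252) = 6  (2094 = 8×252 + 78, 252 = 3×78 + 18, 78 = 4×18 + 6, 18 = 3×6).
6 does not divide 905, so the congruence has no solution.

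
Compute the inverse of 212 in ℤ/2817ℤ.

gcd(2817, 212):
  2817 = 13*212 + 61
  212 = 3*61 + 29
  61 = 2*29 + 3
  29 = 9*3 + 2
  3 = 1*2 + 1
  2 = 2*1
so gcd(2817, 212) = 1.
Back-substitute for Bézout coefficients:
  1 = 3 - 1*2
  ... = 212*(-970) + 2817*(73)
So 212*-970 ≡ 1 (mod 2817), and -970 mod 2817 = 1847.

1847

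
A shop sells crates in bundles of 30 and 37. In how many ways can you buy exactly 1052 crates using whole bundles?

Need nonnegative integers with 30j + 37k = 1052.
gcd(30, 37) = 1, and 30·(-16) + 37·(13) = 1.
So (j₀, k₀) = (-16832, 13676); general j = -16832 + 37t, k = 13676 - 30t.
j ≥ 0 ⇒ t ≥ 455; k ≥ 0 ⇒ t ≤ 455. That's 1 value of t.

1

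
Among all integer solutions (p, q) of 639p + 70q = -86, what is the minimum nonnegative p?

gcd(639, 70) = 1.
1 divides -86, so solutions exist.
By Bézout, 639×(-31) + 70×(283) = 1.
Scale by -86/1 = -86: (p₀, q₀) = (2666, -24338).
General solution: p = 2666 + 70t, q = -24338 - 639t for integer t.
p ≥ 0: smallest is 2666 mod 70 = 6 (at t = -38), with q = -56.

6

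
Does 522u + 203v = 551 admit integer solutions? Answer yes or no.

gcd(522, 203) = 29.
29 divides 551, so integer solutions exist.

yes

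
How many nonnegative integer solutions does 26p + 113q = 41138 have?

14

gcd(113, 26) = 1.
By Bézout, 26×(-13) + 113×(3) = 1.
One solution: (35, 356).
General: p = 35 + 113t, q = 356 - 26t.
p ≥ 0 ⇒ t ≥ 0; q ≥ 0 ⇒ t ≤ 13. So t ∈ [0, 13]: 14 solutions.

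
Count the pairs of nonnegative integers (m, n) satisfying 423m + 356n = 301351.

2

gcd(423, 356) = 1.
By Bézout, 423*(-85) + 356*(101) = 1.
One solution: (77, 755).
General: m = 77 + 356t, n = 755 - 423t.
m ≥ 0 ⇒ t ≥ 0; n ≥ 0 ⇒ t ≤ 1. So t ∈ [0, 1]: 2 solutions.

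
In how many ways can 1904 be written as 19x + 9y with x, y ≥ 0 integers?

11

gcd(19, 9):
  19 = 2·9 + 1
  9 = 9·1
so gcd(19, 9) = 1.
Back-substitute for Bézout coefficients:
  1 = 19 - 2·9
  ... = 19·(1) + 9·(-2)
Scale by 1904: one solution is (1904, -3808). Reduce x mod 9: (5, 201).
General: x = 5 + 9t, y = 201 - 19t.
x ≥ 0 ⇒ t ≥ 0; y ≥ 0 ⇒ t ≤ 10. So t ∈ [0, 10]: 11 solutions.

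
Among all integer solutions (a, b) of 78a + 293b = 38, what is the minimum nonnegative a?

8

gcd(293, 78) = 1.
1 divides 38, so solutions exist.
By Bézout, 78·(139) + 293·(-37) = 1.
Scale by 38/1 = 38: (a₀, b₀) = (5282, -1406).
General solution: a = 5282 + 293t, b = -1406 - 78t for integer t.
a ≥ 0: smallest is 5282 mod 293 = 8 (at t = -18), with b = -2.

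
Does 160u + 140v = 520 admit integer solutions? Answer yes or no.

yes

gcd(160, 140) = 20  (160 = 1×140 + 20, 140 = 7×20).
20 divides 520, so integer solutions exist.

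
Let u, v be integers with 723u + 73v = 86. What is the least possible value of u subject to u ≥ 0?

gcd(723, 73) = 1.
1 divides 86, so solutions exist.
By Bézout, 723*(-21) + 73*(208) = 1.
Scale by 86/1 = 86: (u₀, v₀) = (-1806, 17888).
General solution: u = -1806 + 73t, v = 17888 - 723t for integer t.
u ≥ 0: smallest is -1806 mod 73 = 19 (at t = 25), with v = -187.

19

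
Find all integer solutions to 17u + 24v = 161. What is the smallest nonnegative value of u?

1

gcd(24, 17):
  24 = 1*17 + 7
  17 = 2*7 + 3
  7 = 2*3 + 1
  3 = 3*1
so gcd(24, 17) = 1.
1 divides 161, so solutions exist.
Back-substitute for Bézout coefficients:
  1 = 7 - 2*3
  ... = 17*(-7) + 24*(5)
Scale by 161/1 = 161: (u₀, v₀) = (-1127, 805).
General solution: u = -1127 + 24t, v = 805 - 17t for integer t.
u ≥ 0: smallest is -1127 mod 24 = 1 (at t = 47), with v = 6.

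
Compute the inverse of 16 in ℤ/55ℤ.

31

gcd(55, 16) = 1  (55 = 3*16 + 7, 16 = 2*7 + 2, 7 = 3*2 + 1, 2 = 2*1).
Back-substituting, 16*(-24) + 55*(7) = 1.
So 16*-24 ≡ 1 (mod 55), and -24 mod 55 = 31.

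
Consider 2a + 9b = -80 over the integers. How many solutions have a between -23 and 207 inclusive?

gcd(9, 2):
  9 = 4·2 + 1
  2 = 2·1
so gcd(9, 2) = 1.
Back-substitute for Bézout coefficients:
  1 = 9 - 4·2
  ... = 2·(-4) + 9·(1)
Scale by -80: particular solution (320, -80); reduce a mod 9: (5, -10).
General solution: a = 5 + 9t, b = -10 - 2t for integer t.
-23 ≤ 5 + 9t ≤ 207 gives t ∈ [-3, 22], which is 26 values.

26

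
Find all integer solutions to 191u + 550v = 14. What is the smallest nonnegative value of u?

504

gcd(550, 191):
  550 = 2·191 + 168
  191 = 1·168 + 23
  168 = 7·23 + 7
  23 = 3·7 + 2
  7 = 3·2 + 1
  2 = 2·1
so gcd(550, 191) = 1.
1 divides 14, so solutions exist.
Back-substitute for Bézout coefficients:
  1 = 7 - 3·2
  ... = 191·(-239) + 550·(83)
Scale by 14/1 = 14: (u₀, v₀) = (-3346, 1162).
General solution: u = -3346 + 550t, v = 1162 - 191t for integer t.
u ≥ 0: smallest is -3346 mod 550 = 504 (at t = 7), with v = -175.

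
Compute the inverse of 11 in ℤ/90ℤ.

41

gcd(90, 11) = 1.
By Bézout, 11·(41) + 90·(-5) = 1.
So 11·41 ≡ 1 (mod 90), and 41 mod 90 = 41.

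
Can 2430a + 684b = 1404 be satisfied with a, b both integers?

gcd(2430, 684) = 18  (2430 = 3×684 + 378, 684 = 1×378 + 306, 378 = 1×306 + 72, 306 = 4×72 + 18, 72 = 4×18).
18 divides 1404, so integer solutions exist.

yes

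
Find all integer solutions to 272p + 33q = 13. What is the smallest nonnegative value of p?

gcd(272, 33):
  272 = 8×33 + 8
  33 = 4×8 + 1
  8 = 8×1
so gcd(272, 33) = 1.
1 divides 13, so solutions exist.
Back-substitute for Bézout coefficients:
  1 = 33 - 4×8
  ... = 272×(-4) + 33×(33)
Scale by 13/1 = 13: (p₀, q₀) = (-52, 429).
General solution: p = -52 + 33t, q = 429 - 272t for integer t.
p ≥ 0: smallest is -52 mod 33 = 14 (at t = 2), with q = -115.

14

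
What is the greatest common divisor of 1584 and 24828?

12

gcd(24828, 1584):
  24828 = 15×1584 + 1068
  1584 = 1×1068 + 516
  1068 = 2×516 + 36
  516 = 14×36 + 12
  36 = 3×12
so gcd(24828, 1584) = 12.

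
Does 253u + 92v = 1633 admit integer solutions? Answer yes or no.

gcd(253, 92):
  253 = 2*92 + 69
  92 = 1*69 + 23
  69 = 3*23
so gcd(253, 92) = 23.
23 divides 1633, so integer solutions exist.

yes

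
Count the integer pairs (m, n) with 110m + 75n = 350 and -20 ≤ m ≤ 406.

29

gcd(110, 75):
  110 = 1*75 + 35
  75 = 2*35 + 5
  35 = 7*5
so gcd(110, 75) = 5.
Back-substitute for Bézout coefficients:
  5 = 75 - 2*35
  ... = 110*(-2) + 75*(3)
Scale by 70: particular solution (-140, 210); reduce m mod 15: (10, -10).
General solution: m = 10 + 15t, n = -10 - 22t for integer t.
-20 ≤ 10 + 15t ≤ 406 gives t ∈ [-2, 26], which is 29 values.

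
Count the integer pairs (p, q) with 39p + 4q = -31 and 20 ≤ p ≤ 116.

gcd(39, 4):
  39 = 9·4 + 3
  4 = 1·3 + 1
  3 = 3·1
so gcd(39, 4) = 1.
Back-substitute for Bézout coefficients:
  1 = 4 - 1·3
  ... = 39·(-1) + 4·(10)
Scale by -31: particular solution (31, -310); reduce p mod 4: (3, -37).
General solution: p = 3 + 4t, q = -37 - 39t for integer t.
20 ≤ 3 + 4t ≤ 116 gives t ∈ [5, 28], which is 24 values.

24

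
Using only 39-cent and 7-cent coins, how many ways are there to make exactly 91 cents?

1

Need nonnegative integers with 39j + 7k = 91.
gcd(39, 7) = 1, and 39·(2) + 7·(-11) = 1.
So (j₀, k₀) = (182, -1001); general j = 182 + 7t, k = -1001 - 39t.
j ≥ 0 ⇒ t ≥ -26; k ≥ 0 ⇒ t ≤ -26. That's 1 value of t.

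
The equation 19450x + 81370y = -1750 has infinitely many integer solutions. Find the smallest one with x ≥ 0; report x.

1757

gcd(81370, 19450):
  81370 = 4·19450 + 3570
  19450 = 5·3570 + 1600
  3570 = 2·1600 + 370
  1600 = 4·370 + 120
  370 = 3·120 + 10
  120 = 12·10
so gcd(81370, 19450) = 10.
10 divides -1750, so solutions exist.
Back-substitute for Bézout coefficients:
  10 = 370 - 3·120
  ... = 19450·(-661) + 81370·(158)
Scale by -1750/10 = -175: (x₀, y₀) = (115675, -27650).
General solution: x = 115675 + 8137t, y = -27650 - 1945t for integer t.
x ≥ 0: smallest is 115675 mod 8137 = 1757 (at t = -14), with y = -420.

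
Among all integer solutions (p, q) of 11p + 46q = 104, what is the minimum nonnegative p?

22

gcd(46, 11):
  46 = 4·11 + 2
  11 = 5·2 + 1
  2 = 2·1
so gcd(46, 11) = 1.
1 divides 104, so solutions exist.
Back-substitute for Bézout coefficients:
  1 = 11 - 5·2
  ... = 11·(21) + 46·(-5)
Scale by 104/1 = 104: (p₀, q₀) = (2184, -520).
General solution: p = 2184 + 46t, q = -520 - 11t for integer t.
p ≥ 0: smallest is 2184 mod 46 = 22 (at t = -47), with q = -3.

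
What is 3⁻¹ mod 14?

gcd(14, 3) = 1  (14 = 4·3 + 2, 3 = 1·2 + 1, 2 = 2·1).
Back-substituting, 3·(5) + 14·(-1) = 1.
So 3·5 ≡ 1 (mod 14), and 5 mod 14 = 5.

5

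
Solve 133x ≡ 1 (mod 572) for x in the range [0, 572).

gcd(572, 133):
  572 = 4*133 + 40
  133 = 3*40 + 13
  40 = 3*13 + 1
  13 = 13*1
so gcd(572, 133) = 1.
Back-substitute for Bézout coefficients:
  1 = 40 - 3*13
  ... = 133*(-43) + 572*(10)
So 133*-43 ≡ 1 (mod 572), and -43 mod 572 = 529.

529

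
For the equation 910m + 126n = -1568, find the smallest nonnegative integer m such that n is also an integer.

gcd(910, 126):
  910 = 7*126 + 28
  126 = 4*28 + 14
  28 = 2*14
so gcd(910, 126) = 14.
14 divides -1568, so solutions exist.
Back-substitute for Bézout coefficients:
  14 = 126 - 4*28
  ... = 910*(-4) + 126*(29)
Scale by -1568/14 = -112: (m₀, n₀) = (448, -3248).
General solution: m = 448 + 9t, n = -3248 - 65t for integer t.
m ≥ 0: smallest is 448 mod 9 = 7 (at t = -49), with n = -63.

7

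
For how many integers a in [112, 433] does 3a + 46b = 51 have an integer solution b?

7

gcd(46, 3) = 1.
By Bézout, 3·(-15) + 46·(1) = 1.
Particular solution: (17, 0).
General solution: a = 17 + 46t, b = 0 - 3t for integer t.
112 ≤ 17 + 46t ≤ 433 gives t ∈ [3, 9], which is 7 values.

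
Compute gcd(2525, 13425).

gcd(13425, 2525):
  13425 = 5*2525 + 800
  2525 = 3*800 + 125
  800 = 6*125 + 50
  125 = 2*50 + 25
  50 = 2*25
so gcd(13425, 2525) = 25.

25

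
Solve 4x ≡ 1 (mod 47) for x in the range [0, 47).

gcd(47, 4) = 1  (47 = 11×4 + 3, 4 = 1×3 + 1, 3 = 3×1).
Back-substituting, 4×(12) + 47×(-1) = 1.
So 4×12 ≡ 1 (mod 47), and 12 mod 47 = 12.

12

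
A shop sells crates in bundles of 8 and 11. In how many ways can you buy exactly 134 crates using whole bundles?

2

Need nonnegative integers with 8j + 11k = 134.
gcd(8, 11) = 1, and 8·(-4) + 11·(3) = 1.
So (j₀, k₀) = (-536, 402); general j = -536 + 11t, k = 402 - 8t.
j ≥ 0 ⇒ t ≥ 49; k ≥ 0 ⇒ t ≤ 50. That's 2 values of t.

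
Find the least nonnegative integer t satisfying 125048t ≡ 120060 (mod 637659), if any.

gcd(637659, 125048) = 11.
11 does not divide 120060, so the congruence has no solution.

no solution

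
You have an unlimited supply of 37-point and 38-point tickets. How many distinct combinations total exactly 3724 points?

Need nonnegative integers with 37j + 38k = 3724.
gcd(37, 38) = 1, and 37·(-1) + 38·(1) = 1.
So (j₀, k₀) = (-3724, 3724); general j = -3724 + 38t, k = 3724 - 37t.
j ≥ 0 ⇒ t ≥ 98; k ≥ 0 ⇒ t ≤ 100. That's 3 values of t.

3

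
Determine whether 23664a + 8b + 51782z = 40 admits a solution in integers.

gcd(23664, 8) = 8.
gcd(8, 51782) = 2.
2 divides 40, so integer solutions exist.

yes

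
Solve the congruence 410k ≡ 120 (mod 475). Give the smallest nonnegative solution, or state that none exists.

gcd(475, 410):
  475 = 1*410 + 65
  410 = 6*65 + 20
  65 = 3*20 + 5
  20 = 4*5
so gcd(475, 410) = 5.
5 divides 120, so solutions exist.
Back-substitute for Bézout coefficients:
  5 = 65 - 3*20
  ... = 410*(-22) + 475*(19)
So 410*(-22) ≡ 5 (mod 475); multiply by 24: k ≡ -528 (mod 95).
Smallest nonnegative: k = -528 mod 95 = 42.

42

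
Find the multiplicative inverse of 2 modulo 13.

gcd(13, 2):
  13 = 6·2 + 1
  2 = 2·1
so gcd(13, 2) = 1.
Back-substitute for Bézout coefficients:
  1 = 13 - 6·2
  ... = 2·(-6) + 13·(1)
So 2·-6 ≡ 1 (mod 13), and -6 mod 13 = 7.

7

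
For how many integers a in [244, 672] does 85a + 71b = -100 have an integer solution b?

gcd(85, 71) = 1.
By Bézout, 85*(-5) + 71*(6) = 1.
Particular solution: (3, -5).
General solution: a = 3 + 71t, b = -5 - 85t for integer t.
244 ≤ 3 + 71t ≤ 672 gives t ∈ [4, 9], which is 6 values.

6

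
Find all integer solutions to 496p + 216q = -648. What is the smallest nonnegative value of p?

gcd(496, 216) = 8  (496 = 2·216 + 64, 216 = 3·64 + 24, 64 = 2·24 + 16, 24 = 1·16 + 8, 16 = 2·8).
8 divides -648, so solutions exist.
Back-substituting, 496·(-10) + 216·(23) = 8.
Scale by -648/8 = -81: (p₀, q₀) = (810, -1863).
General solution: p = 810 + 27t, q = -1863 - 62t for integer t.
p ≥ 0: smallest is 810 mod 27 = 0 (at t = -30), with q = -3.

0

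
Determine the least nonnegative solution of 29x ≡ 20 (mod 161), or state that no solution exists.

gcd(161, 29):
  161 = 5*29 + 16
  29 = 1*16 + 13
  16 = 1*13 + 3
  13 = 4*3 + 1
  3 = 3*1
so gcd(161, 29) = 1.
1 divides 20, so solutions exist.
Back-substitute for Bézout coefficients:
  1 = 13 - 4*3
  ... = 29*(50) + 161*(-9)
So 29*(50) ≡ 1 (mod 161); multiply by 20: x ≡ 1000 (mod 161).
Smallest nonnegative: x = 1000 mod 161 = 34.

34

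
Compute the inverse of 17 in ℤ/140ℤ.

gcd(140, 17):
  140 = 8·17 + 4
  17 = 4·4 + 1
  4 = 4·1
so gcd(140, 17) = 1.
Back-substitute for Bézout coefficients:
  1 = 17 - 4·4
  ... = 17·(33) + 140·(-4)
So 17·33 ≡ 1 (mod 140), and 33 mod 140 = 33.

33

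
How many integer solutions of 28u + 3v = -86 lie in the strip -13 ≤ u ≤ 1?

gcd(28, 3):
  28 = 9·3 + 1
  3 = 3·1
so gcd(28, 3) = 1.
Back-substitute for Bézout coefficients:
  1 = 28 - 9·3
  ... = 28·(1) + 3·(-9)
Scale by -86: particular solution (-86, 774); reduce u mod 3: (1, -38).
General solution: u = 1 + 3t, v = -38 - 28t for integer t.
-13 ≤ 1 + 3t ≤ 1 gives t ∈ [-4, 0], which is 5 values.

5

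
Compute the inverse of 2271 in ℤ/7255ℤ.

476

gcd(7255, 2271) = 1  (7255 = 3*2271 + 442, 2271 = 5*442 + 61, 442 = 7*61 + 15, 61 = 4*15 + 1, 15 = 15*1).
Back-substituting, 2271*(476) + 7255*(-149) = 1.
So 2271*476 ≡ 1 (mod 7255), and 476 mod 7255 = 476.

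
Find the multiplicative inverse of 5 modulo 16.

13

gcd(16, 5) = 1.
By Bézout, 5×(-3) + 16×(1) = 1.
So 5×-3 ≡ 1 (mod 16), and -3 mod 16 = 13.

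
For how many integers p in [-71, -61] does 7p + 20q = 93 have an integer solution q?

gcd(20, 7) = 1.
By Bézout, 7×(3) + 20×(-1) = 1.
Particular solution: (19, -2).
General solution: p = 19 + 20t, q = -2 - 7t for integer t.
-71 ≤ 19 + 20t ≤ -61 gives t ∈ [-4, -4], which is 1 value.

1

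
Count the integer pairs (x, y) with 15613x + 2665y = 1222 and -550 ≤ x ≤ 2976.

gcd(15613, 2665) = 13  (15613 = 5*2665 + 2288, 2665 = 1*2288 + 377, 2288 = 6*377 + 26, 377 = 14*26 + 13, 26 = 2*13).
Back-substituting, 15613*(-99) + 2665*(580) = 13.
Scale by 94: particular solution (-9306, 54520); reduce x mod 205: (124, -726).
General solution: x = 124 + 205t, y = -726 - 1201t for integer t.
-550 ≤ 124 + 205t ≤ 2976 gives t ∈ [-3, 13], which is 17 values.

17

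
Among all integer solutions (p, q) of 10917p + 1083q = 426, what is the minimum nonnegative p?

gcd(10917, 1083) = 3.
3 divides 426, so solutions exist.
By Bézout, 10917×(-112) + 1083×(1129) = 3.
Scale by 426/3 = 142: (p₀, q₀) = (-15904, 160318).
General solution: p = -15904 + 361t, q = 160318 - 3639t for integer t.
p ≥ 0: smallest is -15904 mod 361 = 341 (at t = 45), with q = -3437.

341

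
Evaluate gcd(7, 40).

gcd(40, 7) = 1  (40 = 5×7 + 5, 7 = 1×5 + 2, 5 = 2×2 + 1, 2 = 2×1).

1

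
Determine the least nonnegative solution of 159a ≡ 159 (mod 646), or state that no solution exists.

gcd(646, 159) = 1  (646 = 4·159 + 10, 159 = 15·10 + 9, 10 = 1·9 + 1, 9 = 9·1).
1 divides 159, so solutions exist.
Back-substituting, 159·(-65) + 646·(16) = 1.
So 159·(-65) ≡ 1 (mod 646); multiply by 159: a ≡ -10335 (mod 646).
Smallest nonnegative: a = -10335 mod 646 = 1.

1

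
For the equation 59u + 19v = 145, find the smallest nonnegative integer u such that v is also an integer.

gcd(59, 19) = 1  (59 = 3×19 + 2, 19 = 9×2 + 1, 2 = 2×1).
1 divides 145, so solutions exist.
Back-substituting, 59×(-9) + 19×(28) = 1.
Scale by 145/1 = 145: (u₀, v₀) = (-1305, 4060).
General solution: u = -1305 + 19t, v = 4060 - 59t for integer t.
u ≥ 0: smallest is -1305 mod 19 = 6 (at t = 69), with v = -11.

6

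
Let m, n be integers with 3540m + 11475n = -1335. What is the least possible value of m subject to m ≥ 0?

716

gcd(11475, 3540) = 15  (11475 = 3*3540 + 855, 3540 = 4*855 + 120, 855 = 7*120 + 15, 120 = 8*15).
15 divides -1335, so solutions exist.
Back-substituting, 3540*(-94) + 11475*(29) = 15.
Scale by -1335/15 = -89: (m₀, n₀) = (8366, -2581).
General solution: m = 8366 + 765t, n = -2581 - 236t for integer t.
m ≥ 0: smallest is 8366 mod 765 = 716 (at t = -10), with n = -221.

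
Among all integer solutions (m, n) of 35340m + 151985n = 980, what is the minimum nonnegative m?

gcd(151985, 35340):
  151985 = 4·35340 + 10625
  35340 = 3·10625 + 3465
  10625 = 3·3465 + 230
  3465 = 15·230 + 15
  230 = 15·15 + 5
  15 = 3·5
so gcd(151985, 35340) = 5.
5 divides 980, so solutions exist.
Back-substitute for Bézout coefficients:
  5 = 230 - 15·15
  ... = 35340·(-9913) + 151985·(2305)
Scale by 980/5 = 196: (m₀, n₀) = (-1942948, 451780).
General solution: m = -1942948 + 30397t, n = 451780 - 7068t for integer t.
m ≥ 0: smallest is -1942948 mod 30397 = 2460 (at t = 64), with n = -572.

2460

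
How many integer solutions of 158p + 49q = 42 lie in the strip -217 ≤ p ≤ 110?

7

gcd(158, 49) = 1.
By Bézout, 158×(9) + 49×(-29) = 1.
Particular solution: (35, -112).
General solution: p = 35 + 49t, q = -112 - 158t for integer t.
-217 ≤ 35 + 49t ≤ 110 gives t ∈ [-5, 1], which is 7 values.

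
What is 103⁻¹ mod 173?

42

gcd(173, 103) = 1.
By Bézout, 103*(42) + 173*(-25) = 1.
So 103*42 ≡ 1 (mod 173), and 42 mod 173 = 42.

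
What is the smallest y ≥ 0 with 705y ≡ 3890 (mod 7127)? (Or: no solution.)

gcd(7127, 705) = 1  (7127 = 10·705 + 77, 705 = 9·77 + 12, 77 = 6·12 + 5, 12 = 2·5 + 2, 5 = 2·2 + 1, 2 = 2·1).
1 divides 3890, so solutions exist.
Back-substituting, 705·(-2962) + 7127·(293) = 1.
So 705·(-2962) ≡ 1 (mod 7127); multiply by 3890: y ≡ -11522180 (mod 7127).
Smallest nonnegative: y = -11522180 mod 7127 = 2179.

2179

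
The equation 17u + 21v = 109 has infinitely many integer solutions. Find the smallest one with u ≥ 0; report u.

20

gcd(21, 17):
  21 = 1×17 + 4
  17 = 4×4 + 1
  4 = 4×1
so gcd(21, 17) = 1.
1 divides 109, so solutions exist.
Back-substitute for Bézout coefficients:
  1 = 17 - 4×4
  ... = 17×(5) + 21×(-4)
Scale by 109/1 = 109: (u₀, v₀) = (545, -436).
General solution: u = 545 + 21t, v = -436 - 17t for integer t.
u ≥ 0: smallest is 545 mod 21 = 20 (at t = -25), with v = -11.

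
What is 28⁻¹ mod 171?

55

gcd(171, 28):
  171 = 6×28 + 3
  28 = 9×3 + 1
  3 = 3×1
so gcd(171, 28) = 1.
Back-substitute for Bézout coefficients:
  1 = 28 - 9×3
  ... = 28×(55) + 171×(-9)
So 28×55 ≡ 1 (mod 171), and 55 mod 171 = 55.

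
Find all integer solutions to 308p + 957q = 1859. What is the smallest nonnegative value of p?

gcd(957, 308):
  957 = 3×308 + 33
  308 = 9×33 + 11
  33 = 3×11
so gcd(957, 308) = 11.
11 divides 1859, so solutions exist.
Back-substitute for Bézout coefficients:
  11 = 308 - 9×33
  ... = 308×(28) + 957×(-9)
Scale by 1859/11 = 169: (p₀, q₀) = (4732, -1521).
General solution: p = 4732 + 87t, q = -1521 - 28t for integer t.
p ≥ 0: smallest is 4732 mod 87 = 34 (at t = -54), with q = -9.

34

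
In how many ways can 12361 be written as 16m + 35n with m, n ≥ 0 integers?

22

gcd(35, 16):
  35 = 2*16 + 3
  16 = 5*3 + 1
  3 = 3*1
so gcd(35, 16) = 1.
Back-substitute for Bézout coefficients:
  1 = 16 - 5*3
  ... = 16*(11) + 35*(-5)
Scale by 12361: one solution is (135971, -61805). Reduce m mod 35: (31, 339).
General: m = 31 + 35t, n = 339 - 16t.
m ≥ 0 ⇒ t ≥ 0; n ≥ 0 ⇒ t ≤ 21. So t ∈ [0, 21]: 22 solutions.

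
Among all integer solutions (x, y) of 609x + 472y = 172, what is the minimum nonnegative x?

332

gcd(609, 472) = 1  (609 = 1·472 + 137, 472 = 3·137 + 61, 137 = 2·61 + 15, 61 = 4·15 + 1, 15 = 15·1).
1 divides 172, so solutions exist.
Back-substituting, 609·(-31) + 472·(40) = 1.
Scale by 172/1 = 172: (x₀, y₀) = (-5332, 6880).
General solution: x = -5332 + 472t, y = 6880 - 609t for integer t.
x ≥ 0: smallest is -5332 mod 472 = 332 (at t = 12), with y = -428.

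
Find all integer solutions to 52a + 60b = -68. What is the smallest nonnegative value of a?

1

gcd(60, 52):
  60 = 1*52 + 8
  52 = 6*8 + 4
  8 = 2*4
so gcd(60, 52) = 4.
4 divides -68, so solutions exist.
Back-substitute for Bézout coefficients:
  4 = 52 - 6*8
  ... = 52*(7) + 60*(-6)
Scale by -68/4 = -17: (a₀, b₀) = (-119, 102).
General solution: a = -119 + 15t, b = 102 - 13t for integer t.
a ≥ 0: smallest is -119 mod 15 = 1 (at t = 8), with b = -2.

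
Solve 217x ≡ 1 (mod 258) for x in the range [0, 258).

gcd(258, 217) = 1.
By Bézout, 217·(-107) + 258·(90) = 1.
So 217·-107 ≡ 1 (mod 258), and -107 mod 258 = 151.

151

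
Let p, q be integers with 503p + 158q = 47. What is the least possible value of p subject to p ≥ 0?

gcd(503, 158) = 1.
1 divides 47, so solutions exist.
By Bézout, 503*(-49) + 158*(156) = 1.
Scale by 47/1 = 47: (p₀, q₀) = (-2303, 7332).
General solution: p = -2303 + 158t, q = 7332 - 503t for integer t.
p ≥ 0: smallest is -2303 mod 158 = 67 (at t = 15), with q = -213.

67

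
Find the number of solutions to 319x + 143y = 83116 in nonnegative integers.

gcd(319, 143) = 11  (319 = 2×143 + 33, 143 = 4×33 + 11, 33 = 3×11).
Back-substituting, 319×(-4) + 143×(9) = 11.
Scale by 7556: one solution is (-30224, 68004). Reduce x mod 13: (1, 579).
General: x = 1 + 13t, y = 579 - 29t.
x ≥ 0 ⇒ t ≥ 0; y ≥ 0 ⇒ t ≤ 19. So t ∈ [0, 19]: 20 solutions.

20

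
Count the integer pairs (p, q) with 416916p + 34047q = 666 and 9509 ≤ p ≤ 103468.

24

gcd(416916, 34047) = 9.
By Bézout, 416916*(-746) + 34047*(9135) = 9.
Particular solution: (1541, -18870).
General solution: p = 1541 + 3783t, q = -18870 - 46324t for integer t.
9509 ≤ 1541 + 3783t ≤ 103468 gives t ∈ [3, 26], which is 24 values.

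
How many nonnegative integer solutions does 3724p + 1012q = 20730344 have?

gcd(3724, 1012) = 4.
By Bézout, 3724·(-25) + 1012·(92) = 4.
One solution: (192, 19778).
General: p = 192 + 253t, q = 19778 - 931t.
p ≥ 0 ⇒ t ≥ 0; q ≥ 0 ⇒ t ≤ 21. So t ∈ [0, 21]: 22 solutions.

22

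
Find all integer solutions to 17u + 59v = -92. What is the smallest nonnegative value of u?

5

gcd(59, 17) = 1.
1 divides -92, so solutions exist.
By Bézout, 17·(7) + 59·(-2) = 1.
Scale by -92/1 = -92: (u₀, v₀) = (-644, 184).
General solution: u = -644 + 59t, v = 184 - 17t for integer t.
u ≥ 0: smallest is -644 mod 59 = 5 (at t = 11), with v = -3.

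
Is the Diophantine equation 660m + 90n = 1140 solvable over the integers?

gcd(660, 90) = 30  (660 = 7×90 + 30, 90 = 3×30).
30 divides 1140, so integer solutions exist.

yes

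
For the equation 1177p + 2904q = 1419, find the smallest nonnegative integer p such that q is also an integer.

gcd(2904, 1177):
  2904 = 2×1177 + 550
  1177 = 2×550 + 77
  550 = 7×77 + 11
  77 = 7×11
so gcd(2904, 1177) = 11.
11 divides 1419, so solutions exist.
Back-substitute for Bézout coefficients:
  11 = 550 - 7×77
  ... = 1177×(-37) + 2904×(15)
Scale by 1419/11 = 129: (p₀, q₀) = (-4773, 1935).
General solution: p = -4773 + 264t, q = 1935 - 107t for integer t.
p ≥ 0: smallest is -4773 mod 264 = 243 (at t = 19), with q = -98.

243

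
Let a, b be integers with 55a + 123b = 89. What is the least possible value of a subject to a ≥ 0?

62

gcd(123, 55) = 1.
1 divides 89, so solutions exist.
By Bézout, 55×(-38) + 123×(17) = 1.
Scale by 89/1 = 89: (a₀, b₀) = (-3382, 1513).
General solution: a = -3382 + 123t, b = 1513 - 55t for integer t.
a ≥ 0: smallest is -3382 mod 123 = 62 (at t = 28), with b = -27.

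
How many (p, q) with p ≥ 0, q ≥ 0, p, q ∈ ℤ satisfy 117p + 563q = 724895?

11

gcd(563, 117) = 1.
By Bézout, 117·(77) + 563·(-16) = 1.
One solution: (532, 1177).
General: p = 532 + 563t, q = 1177 - 117t.
p ≥ 0 ⇒ t ≥ 0; q ≥ 0 ⇒ t ≤ 10. So t ∈ [0, 10]: 11 solutions.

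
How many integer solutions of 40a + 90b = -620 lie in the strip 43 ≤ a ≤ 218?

gcd(90, 40) = 10.
By Bézout, 40·(-2) + 90·(1) = 10.
Particular solution: (7, -10).
General solution: a = 7 + 9t, b = -10 - 4t for integer t.
43 ≤ 7 + 9t ≤ 218 gives t ∈ [4, 23], which is 20 values.

20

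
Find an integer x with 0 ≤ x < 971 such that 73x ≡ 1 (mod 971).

838

gcd(971, 73):
  971 = 13×73 + 22
  73 = 3×22 + 7
  22 = 3×7 + 1
  7 = 7×1
so gcd(971, 73) = 1.
Back-substitute for Bézout coefficients:
  1 = 22 - 3×7
  ... = 73×(-133) + 971×(10)
So 73×-133 ≡ 1 (mod 971), and -133 mod 971 = 838.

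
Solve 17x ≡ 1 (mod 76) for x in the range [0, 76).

9

gcd(76, 17) = 1  (76 = 4*17 + 8, 17 = 2*8 + 1, 8 = 8*1).
Back-substituting, 17*(9) + 76*(-2) = 1.
So 17*9 ≡ 1 (mod 76), and 9 mod 76 = 9.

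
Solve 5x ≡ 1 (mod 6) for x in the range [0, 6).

5

gcd(6, 5) = 1.
By Bézout, 5*(-1) + 6*(1) = 1.
So 5*-1 ≡ 1 (mod 6), and -1 mod 6 = 5.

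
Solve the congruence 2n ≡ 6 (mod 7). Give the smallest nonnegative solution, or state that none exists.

gcd(7, 2) = 1.
1 divides 6, so solutions exist.
By Bézout, 2*(-3) + 7*(1) = 1.
So 2*(-3) ≡ 1 (mod 7); multiply by 6: n ≡ -18 (mod 7).
Smallest nonnegative: n = -18 mod 7 = 3.

3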